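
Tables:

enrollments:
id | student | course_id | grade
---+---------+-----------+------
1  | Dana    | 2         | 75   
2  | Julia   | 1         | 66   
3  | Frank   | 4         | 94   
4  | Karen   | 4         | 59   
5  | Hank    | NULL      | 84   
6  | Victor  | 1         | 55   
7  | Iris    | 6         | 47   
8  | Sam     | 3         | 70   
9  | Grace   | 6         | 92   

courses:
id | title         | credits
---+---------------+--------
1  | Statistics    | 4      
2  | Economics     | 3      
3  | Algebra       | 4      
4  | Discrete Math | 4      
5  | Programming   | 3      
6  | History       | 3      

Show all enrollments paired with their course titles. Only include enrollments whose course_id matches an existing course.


INNER JOIN keeps only enrollments rows whose course_id matches an id in courses. Walk through each enrollment:
  - enrollment 1 (Dana): course_id=2 -> matches Economics
  - enrollment 2 (Julia): course_id=1 -> matches Statistics
  - enrollment 3 (Frank): course_id=4 -> matches Discrete Math
  - enrollment 4 (Karen): course_id=4 -> matches Discrete Math
  - enrollment 5 (Hank): course_id=NULL, no match -> dropped
  - enrollment 6 (Victor): course_id=1 -> matches Statistics
  - enrollment 7 (Iris): course_id=6 -> matches History
  - enrollment 8 (Sam): course_id=3 -> matches Algebra
  - enrollment 9 (Grace): course_id=6 -> matches History
So 1 of 9 rows is dropped.

SQL:
SELECT a.student, b.title AS course
FROM enrollments a
INNER JOIN courses b ON a.course_id = b.id

Result:
student | course       
--------+--------------
Dana    | Economics    
Julia   | Statistics   
Frank   | Discrete Math
Karen   | Discrete Math
Victor  | Statistics   
Iris    | History      
Sam     | Algebra      
Grace   | History      


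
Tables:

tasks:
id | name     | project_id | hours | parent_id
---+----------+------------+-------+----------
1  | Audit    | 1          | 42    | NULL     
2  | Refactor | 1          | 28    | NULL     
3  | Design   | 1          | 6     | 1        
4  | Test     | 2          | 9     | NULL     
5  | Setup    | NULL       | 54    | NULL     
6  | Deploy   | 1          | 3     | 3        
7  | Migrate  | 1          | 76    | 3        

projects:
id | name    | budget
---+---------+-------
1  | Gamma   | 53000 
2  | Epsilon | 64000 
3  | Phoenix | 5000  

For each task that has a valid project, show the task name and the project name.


INNER JOIN keeps only tasks rows whose project_id matches an id in projects. Walk through each task:
  - task 1 (Audit): project_id=1 -> matches Gamma
  - task 2 (Refactor): project_id=1 -> matches Gamma
  - task 3 (Design): project_id=1 -> matches Gamma
  - task 4 (Test): project_id=2 -> matches Epsilon
  - task 5 (Setup): project_id=NULL, no match -> dropped
  - task 6 (Deploy): project_id=1 -> matches Gamma
  - task 7 (Migrate): project_id=1 -> matches Gamma
So 1 of 7 rows is dropped.

SQL:
SELECT a.name, b.name AS project
FROM tasks a
INNER JOIN projects b ON a.project_id = b.id

Result:
name     | project
---------+--------
Audit    | Gamma  
Refactor | Gamma  
Design   | Gamma  
Test     | Epsilon
Deploy   | Gamma  
Migrate  | Gamma  


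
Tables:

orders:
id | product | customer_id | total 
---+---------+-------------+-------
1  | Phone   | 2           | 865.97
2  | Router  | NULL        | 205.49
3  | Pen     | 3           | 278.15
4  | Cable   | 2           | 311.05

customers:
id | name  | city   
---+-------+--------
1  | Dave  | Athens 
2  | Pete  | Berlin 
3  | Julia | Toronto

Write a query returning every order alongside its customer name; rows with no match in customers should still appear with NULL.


LEFT JOIN keeps every row from orders (the left table); where customer_id has no match in customers, the customer columns become NULL. Walk through each order:
  - order 1 (Phone): customer_id=2 -> matches Pete
  - order 2 (Router): customer_id=NULL, no match -> kept with NULL
  - order 3 (Pen): customer_id=3 -> matches Julia
  - order 4 (Cable): customer_id=2 -> matches Pete
All 4 rows appear; 1 has NULL customer.

SQL:
SELECT a.product, b.name AS customer
FROM orders a
LEFT JOIN customers b ON a.customer_id = b.id

Result:
product | customer
--------+---------
Phone   | Pete    
Router  | NULL    
Pen     | Julia   
Cable   | Pete    


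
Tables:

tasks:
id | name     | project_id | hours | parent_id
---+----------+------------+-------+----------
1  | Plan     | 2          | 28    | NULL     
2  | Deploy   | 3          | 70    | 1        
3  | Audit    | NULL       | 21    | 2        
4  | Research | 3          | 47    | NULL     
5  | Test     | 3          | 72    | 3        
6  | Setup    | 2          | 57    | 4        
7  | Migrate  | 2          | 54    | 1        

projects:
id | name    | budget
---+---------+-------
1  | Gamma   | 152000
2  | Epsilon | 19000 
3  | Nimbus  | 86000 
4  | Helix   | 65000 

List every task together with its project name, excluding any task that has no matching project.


INNER JOIN keeps only tasks rows whose project_id matches an id in projects. Walk through each task:
  - task 1 (Plan): project_id=2 -> matches Epsilon
  - task 2 (Deploy): project_id=3 -> matches Nimbus
  - task 3 (Audit): project_id=NULL, no match -> dropped
  - task 4 (Research): project_id=3 -> matches Nimbus
  - task 5 (Test): project_id=3 -> matches Nimbus
  - task 6 (Setup): project_id=2 -> matches Epsilon
  - task 7 (Migrate): project_id=2 -> matches Epsilon
So 1 of 7 rows is dropped.

SQL:
SELECT a.name, b.name AS project
FROM tasks a
INNER JOIN projects b ON a.project_id = b.id

Result:
name     | project
---------+--------
Plan     | Epsilon
Deploy   | Nimbus 
Research | Nimbus 
Test     | Nimbus 
Setup    | Epsilon
Migrate  | Epsilon


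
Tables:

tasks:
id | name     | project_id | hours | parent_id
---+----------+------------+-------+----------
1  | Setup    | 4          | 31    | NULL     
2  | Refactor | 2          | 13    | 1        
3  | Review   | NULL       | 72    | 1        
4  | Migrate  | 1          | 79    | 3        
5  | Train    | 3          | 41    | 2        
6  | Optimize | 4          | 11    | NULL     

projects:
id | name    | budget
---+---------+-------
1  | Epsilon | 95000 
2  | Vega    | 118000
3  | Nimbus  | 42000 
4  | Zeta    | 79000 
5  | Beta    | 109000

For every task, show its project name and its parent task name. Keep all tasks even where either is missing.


Two LEFT JOINs from the same base table tasks: one to projects via project_id, one to tasks itself via parent_id. Both are LEFT so every task is preserved.
Match against projects:
  - task 1 (Setup): project_id=4 -> matches Zeta
  - task 2 (Refactor): project_id=2 -> matches Vega
  - task 3 (Review): project_id=NULL, no match -> kept with NULL
  - task 4 (Migrate): project_id=1 -> matches Epsilon
  - task 5 (Train): project_id=3 -> matches Nimbus
  - task 6 (Optimize): project_id=4 -> matches Zeta
Match against tasks (self):
  - task 1 (Setup): parent_id=NULL -> NULL
  - task 2 (Refactor): parent_id=1 -> Setup
  - task 3 (Review): parent_id=1 -> Setup
  - task 4 (Migrate): parent_id=3 -> Review
  - task 5 (Train): parent_id=2 -> Refactor
  - task 6 (Optimize): parent_id=NULL -> NULL

SQL:
SELECT a.name, b.name AS project, c.name AS parent
FROM tasks a
LEFT JOIN projects b ON a.project_id = b.id
LEFT JOIN tasks c ON a.parent_id = c.id

Result:
name     | project | parent  
---------+---------+---------
Setup    | Zeta    | NULL    
Refactor | Vega    | Setup   
Review   | NULL    | Setup   
Migrate  | Epsilon | Review  
Train    | Nimbus  | Refactor
Optimize | Zeta    | NULL    


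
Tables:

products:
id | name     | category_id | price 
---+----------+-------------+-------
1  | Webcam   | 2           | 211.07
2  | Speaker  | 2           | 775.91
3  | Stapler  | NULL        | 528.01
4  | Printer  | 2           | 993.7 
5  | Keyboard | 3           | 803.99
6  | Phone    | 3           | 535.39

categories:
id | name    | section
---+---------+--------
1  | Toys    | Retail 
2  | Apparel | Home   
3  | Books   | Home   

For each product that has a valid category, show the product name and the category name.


INNER JOIN keeps only products rows whose category_id matches an id in categories. Walk through each product:
  - product 1 (Webcam): category_id=2 -> matches Apparel
  - product 2 (Speaker): category_id=2 -> matches Apparel
  - product 3 (Stapler): category_id=NULL, no match -> dropped
  - product 4 (Printer): category_id=2 -> matches Apparel
  - product 5 (Keyboard): category_id=3 -> matches Books
  - product 6 (Phone): category_id=3 -> matches Books
So 1 of 6 rows is dropped.

SQL:
SELECT a.name, b.name AS category
FROM products a
INNER JOIN categories b ON a.category_id = b.id

Result:
name     | category
---------+---------
Webcam   | Apparel 
Speaker  | Apparel 
Printer  | Apparel 
Keyboard | Books   
Phone    | Books   


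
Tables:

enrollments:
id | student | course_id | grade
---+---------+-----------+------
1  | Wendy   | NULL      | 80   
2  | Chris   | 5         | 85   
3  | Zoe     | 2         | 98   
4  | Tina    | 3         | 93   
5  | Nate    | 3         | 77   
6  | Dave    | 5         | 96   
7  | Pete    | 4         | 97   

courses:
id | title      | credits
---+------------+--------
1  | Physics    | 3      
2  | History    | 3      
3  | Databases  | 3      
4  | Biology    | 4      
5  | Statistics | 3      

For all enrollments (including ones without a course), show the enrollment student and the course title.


LEFT JOIN keeps every row from enrollments (the left table); where course_id has no match in courses, the course columns become NULL. Walk through each enrollment:
  - enrollment 1 (Wendy): course_id=NULL, no match -> kept with NULL
  - enrollment 2 (Chris): course_id=5 -> matches Statistics
  - enrollment 3 (Zoe): course_id=2 -> matches History
  - enrollment 4 (Tina): course_id=3 -> matches Databases
  - enrollment 5 (Nate): course_id=3 -> matches Databases
  - enrollment 6 (Dave): course_id=5 -> matches Statistics
  - enrollment 7 (Pete): course_id=4 -> matches Biology
All 7 rows appear; 1 has NULL course.

SQL:
SELECT a.student, b.title AS course
FROM enrollments a
LEFT JOIN courses b ON a.course_id = b.id

Result:
student | course    
--------+-----------
Wendy   | NULL      
Chris   | Statistics
Zoe     | History   
Tina    | Databases 
Nate    | Databases 
Dave    | Statistics
Pete    | Biology   


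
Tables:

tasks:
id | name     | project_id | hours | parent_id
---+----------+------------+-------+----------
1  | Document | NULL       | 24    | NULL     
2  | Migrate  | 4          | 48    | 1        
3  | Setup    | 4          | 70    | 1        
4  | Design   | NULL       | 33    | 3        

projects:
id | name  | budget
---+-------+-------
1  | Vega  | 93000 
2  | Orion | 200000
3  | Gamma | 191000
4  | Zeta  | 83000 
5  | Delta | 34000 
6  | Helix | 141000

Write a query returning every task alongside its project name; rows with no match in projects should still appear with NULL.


LEFT JOIN keeps every row from tasks (the left table); where project_id has no match in projects, the project columns become NULL. Walk through each task:
  - task 1 (Document): project_id=NULL, no match -> kept with NULL
  - task 2 (Migrate): project_id=4 -> matches Zeta
  - task 3 (Setup): project_id=4 -> matches Zeta
  - task 4 (Design): project_id=NULL, no match -> kept with NULL
All 4 rows appear; 2 have NULL project.

SQL:
SELECT a.name, b.name AS project
FROM tasks a
LEFT JOIN projects b ON a.project_id = b.id

Result:
name     | project
---------+--------
Document | NULL   
Migrate  | Zeta   
Setup    | Zeta   
Design   | NULL   


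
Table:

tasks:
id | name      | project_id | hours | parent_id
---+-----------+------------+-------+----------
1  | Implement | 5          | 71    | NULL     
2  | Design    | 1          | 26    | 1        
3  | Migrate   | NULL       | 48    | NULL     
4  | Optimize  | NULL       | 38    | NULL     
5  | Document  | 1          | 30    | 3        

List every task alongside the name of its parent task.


This is a self-join: tasks is joined to a second copy of itself, matching each row's parent_id to another row's id. Use LEFT JOIN so rows with parent_id=NULL are kept.
  - task 1 (Implement): parent_id=NULL -> NULL
  - task 2 (Design): parent_id=1 -> Implement
  - task 3 (Migrate): parent_id=NULL -> NULL
  - task 4 (Optimize): parent_id=NULL -> NULL
  - task 5 (Document): parent_id=3 -> Migrate

SQL:
SELECT a.name AS item, b.name AS parent
FROM tasks a
LEFT JOIN tasks b ON a.parent_id = b.id

Result:
item      | parent   
----------+----------
Implement | NULL     
Design    | Implement
Migrate   | NULL     
Optimize  | NULL     
Document  | Migrate  


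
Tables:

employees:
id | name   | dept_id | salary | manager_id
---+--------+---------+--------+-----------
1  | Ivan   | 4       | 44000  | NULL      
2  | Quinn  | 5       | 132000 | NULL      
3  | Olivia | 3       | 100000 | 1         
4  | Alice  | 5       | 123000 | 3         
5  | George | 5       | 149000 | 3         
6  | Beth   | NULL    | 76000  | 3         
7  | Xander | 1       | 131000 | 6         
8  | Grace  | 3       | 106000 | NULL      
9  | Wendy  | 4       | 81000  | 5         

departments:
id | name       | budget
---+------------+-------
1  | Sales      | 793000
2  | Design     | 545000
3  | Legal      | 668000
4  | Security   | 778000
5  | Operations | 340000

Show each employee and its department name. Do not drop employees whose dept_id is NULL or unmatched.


LEFT JOIN keeps every row from employees (the left table); where dept_id has no match in departments, the department columns become NULL. Walk through each employee:
  - employee 1 (Ivan): dept_id=4 -> matches Security
  - employee 2 (Quinn): dept_id=5 -> matches Operations
  - employee 3 (Olivia): dept_id=3 -> matches Legal
  - employee 4 (Alice): dept_id=5 -> matches Operations
  - employee 5 (George): dept_id=5 -> matches Operations
  - employee 6 (Beth): dept_id=NULL, no match -> kept with NULL
  - employee 7 (Xander): dept_id=1 -> matches Sales
  - employee 8 (Grace): dept_id=3 -> matches Legal
  - employee 9 (Wendy): dept_id=4 -> matches Security
All 9 rows appear; 1 has NULL department.

SQL:
SELECT a.name, b.name AS department
FROM employees a
LEFT JOIN departments b ON a.dept_id = b.id

Result:
name   | department
-------+-----------
Ivan   | Security  
Quinn  | Operations
Olivia | Legal     
Alice  | Operations
George | Operations
Beth   | NULL      
Xander | Sales     
Grace  | Legal     
Wendy  | Security  


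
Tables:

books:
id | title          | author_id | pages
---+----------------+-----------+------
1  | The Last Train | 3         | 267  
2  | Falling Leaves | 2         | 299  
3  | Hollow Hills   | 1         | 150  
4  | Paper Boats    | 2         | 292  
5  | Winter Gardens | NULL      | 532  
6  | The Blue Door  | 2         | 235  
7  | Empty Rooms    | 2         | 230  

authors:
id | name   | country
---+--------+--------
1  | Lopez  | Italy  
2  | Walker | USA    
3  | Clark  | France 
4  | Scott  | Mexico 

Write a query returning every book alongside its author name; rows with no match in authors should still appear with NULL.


LEFT JOIN keeps every row from books (the left table); where author_id has no match in authors, the author columns become NULL. Walk through each book:
  - book 1 (The Last Train): author_id=3 -> matches Clark
  - book 2 (Falling Leaves): author_id=2 -> matches Walker
  - book 3 (Hollow Hills): author_id=1 -> matches Lopez
  - book 4 (Paper Boats): author_id=2 -> matches Walker
  - book 5 (Winter Gardens): author_id=NULL, no match -> kept with NULL
  - book 6 (The Blue Door): author_id=2 -> matches Walker
  - book 7 (Empty Rooms): author_id=2 -> matches Walker
All 7 rows appear; 1 has NULL author.

SQL:
SELECT a.title, b.name AS author
FROM books a
LEFT JOIN authors b ON a.author_id = b.id

Result:
title          | author
---------------+-------
The Last Train | Clark 
Falling Leaves | Walker
Hollow Hills   | Lopez 
Paper Boats    | Walker
Winter Gardens | NULL  
The Blue Door  | Walker
Empty Rooms    | Walker


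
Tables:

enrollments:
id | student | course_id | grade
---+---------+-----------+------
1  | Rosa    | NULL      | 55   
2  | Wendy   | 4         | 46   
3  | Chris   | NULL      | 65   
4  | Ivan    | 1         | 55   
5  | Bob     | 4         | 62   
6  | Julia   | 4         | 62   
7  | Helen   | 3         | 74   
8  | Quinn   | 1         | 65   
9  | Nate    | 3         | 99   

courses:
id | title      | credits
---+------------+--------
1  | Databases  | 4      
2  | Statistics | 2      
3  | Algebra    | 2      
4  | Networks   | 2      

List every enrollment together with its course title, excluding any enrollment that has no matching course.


INNER JOIN keeps only enrollments rows whose course_id matches an id in courses. Walk through each enrollment:
  - enrollment 1 (Rosa): course_id=NULL, no match -> dropped
  - enrollment 2 (Wendy): course_id=4 -> matches Networks
  - enrollment 3 (Chris): course_id=NULL, no match -> dropped
  - enrollment 4 (Ivan): course_id=1 -> matches Databases
  - enrollment 5 (Bob): course_id=4 -> matches Networks
  - enrollment 6 (Julia): course_id=4 -> matches Networks
  - enrollment 7 (Helen): course_id=3 -> matches Algebra
  - enrollment 8 (Quinn): course_id=1 -> matches Databases
  - enrollment 9 (Nate): course_id=3 -> matches Algebra
So 2 of 9 rows are dropped.

SQL:
SELECT a.student, b.title AS course
FROM enrollments a
INNER JOIN courses b ON a.course_id = b.id

Result:
student | course   
--------+----------
Wendy   | Networks 
Ivan    | Databases
Bob     | Networks 
Julia   | Networks 
Helen   | Algebra  
Quinn   | Databases
Nate    | Algebra  


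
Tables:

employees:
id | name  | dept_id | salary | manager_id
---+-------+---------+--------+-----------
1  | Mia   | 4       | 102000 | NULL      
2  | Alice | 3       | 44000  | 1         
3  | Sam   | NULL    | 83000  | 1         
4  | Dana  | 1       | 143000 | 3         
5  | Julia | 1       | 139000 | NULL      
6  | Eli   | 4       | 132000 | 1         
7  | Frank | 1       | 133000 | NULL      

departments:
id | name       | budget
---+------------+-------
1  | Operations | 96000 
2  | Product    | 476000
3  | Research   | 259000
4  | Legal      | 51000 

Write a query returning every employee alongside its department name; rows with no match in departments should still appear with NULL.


LEFT JOIN keeps every row from employees (the left table); where dept_id has no match in departments, the department columns become NULL. Walk through each employee:
  - employee 1 (Mia): dept_id=4 -> matches Legal
  - employee 2 (Alice): dept_id=3 -> matches Research
  - employee 3 (Sam): dept_id=NULL, no match -> kept with NULL
  - employee 4 (Dana): dept_id=1 -> matches Operations
  - employee 5 (Julia): dept_id=1 -> matches Operations
  - employee 6 (Eli): dept_id=4 -> matches Legal
  - employee 7 (Frank): dept_id=1 -> matches Operations
All 7 rows appear; 1 has NULL department.

SQL:
SELECT a.name, b.name AS department
FROM employees a
LEFT JOIN departments b ON a.dept_id = b.id

Result:
name  | department
------+-----------
Mia   | Legal     
Alice | Research  
Sam   | NULL      
Dana  | Operations
Julia | Operations
Eli   | Legal     
Frank | Operations


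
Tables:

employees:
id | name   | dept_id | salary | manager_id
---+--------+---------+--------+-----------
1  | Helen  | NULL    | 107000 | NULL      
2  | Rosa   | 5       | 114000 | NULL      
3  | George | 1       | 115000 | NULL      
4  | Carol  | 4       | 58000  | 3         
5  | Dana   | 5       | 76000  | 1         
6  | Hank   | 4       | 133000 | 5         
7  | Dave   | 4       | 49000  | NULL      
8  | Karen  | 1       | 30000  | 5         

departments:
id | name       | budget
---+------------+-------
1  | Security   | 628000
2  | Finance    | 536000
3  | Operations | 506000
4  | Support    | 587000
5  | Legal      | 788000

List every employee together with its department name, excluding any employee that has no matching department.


INNER JOIN keeps only employees rows whose dept_id matches an id in departments. Walk through each employee:
  - employee 1 (Helen): dept_id=NULL, no match -> dropped
  - employee 2 (Rosa): dept_id=5 -> matches Legal
  - employee 3 (George): dept_id=1 -> matches Security
  - employee 4 (Carol): dept_id=4 -> matches Support
  - employee 5 (Dana): dept_id=5 -> matches Legal
  - employee 6 (Hank): dept_id=4 -> matches Support
  - employee 7 (Dave): dept_id=4 -> matches Support
  - employee 8 (Karen): dept_id=1 -> matches Security
So 1 of 8 rows is dropped.

SQL:
SELECT a.name, b.name AS department
FROM employees a
INNER JOIN departments b ON a.dept_id = b.id

Result:
name   | department
-------+-----------
Rosa   | Legal     
George | Security  
Carol  | Support   
Dana   | Legal     
Hank   | Support   
Dave   | Support   
Karen  | Security  


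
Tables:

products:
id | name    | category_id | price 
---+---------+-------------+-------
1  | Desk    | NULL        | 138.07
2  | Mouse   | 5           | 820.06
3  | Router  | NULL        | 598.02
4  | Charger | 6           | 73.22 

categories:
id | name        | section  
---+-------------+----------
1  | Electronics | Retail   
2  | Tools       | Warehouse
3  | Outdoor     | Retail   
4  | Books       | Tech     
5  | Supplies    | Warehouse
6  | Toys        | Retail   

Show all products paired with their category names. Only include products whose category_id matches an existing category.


INNER JOIN keeps only products rows whose category_id matches an id in categories. Walk through each product:
  - product 1 (Desk): category_id=NULL, no match -> dropped
  - product 2 (Mouse): category_id=5 -> matches Supplies
  - product 3 (Router): category_id=NULL, no match -> dropped
  - product 4 (Charger): category_id=6 -> matches Toys
So 2 of 4 rows are dropped.

SQL:
SELECT a.name, b.name AS category
FROM products a
INNER JOIN categories b ON a.category_id = b.id

Result:
name    | category
--------+---------
Mouse   | Supplies
Charger | Toys    


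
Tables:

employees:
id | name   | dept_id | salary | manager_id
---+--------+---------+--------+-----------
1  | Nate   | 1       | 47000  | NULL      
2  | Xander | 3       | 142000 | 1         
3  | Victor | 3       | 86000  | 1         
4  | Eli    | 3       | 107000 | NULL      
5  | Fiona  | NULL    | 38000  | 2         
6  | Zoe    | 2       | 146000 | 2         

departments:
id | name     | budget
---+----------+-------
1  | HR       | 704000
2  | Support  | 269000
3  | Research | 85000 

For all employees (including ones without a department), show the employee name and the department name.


LEFT JOIN keeps every row from employees (the left table); where dept_id has no match in departments, the department columns become NULL. Walk through each employee:
  - employee 1 (Nate): dept_id=1 -> matches HR
  - employee 2 (Xander): dept_id=3 -> matches Research
  - employee 3 (Victor): dept_id=3 -> matches Research
  - employee 4 (Eli): dept_id=3 -> matches Research
  - employee 5 (Fiona): dept_id=NULL, no match -> kept with NULL
  - employee 6 (Zoe): dept_id=2 -> matches Support
All 6 rows appear; 1 has NULL department.

SQL:
SELECT a.name, b.name AS department
FROM employees a
LEFT JOIN departments b ON a.dept_id = b.id

Result:
name   | department
-------+-----------
Nate   | HR        
Xander | Research  
Victor | Research  
Eli    | Research  
Fiona  | NULL      
Zoe    | Support   


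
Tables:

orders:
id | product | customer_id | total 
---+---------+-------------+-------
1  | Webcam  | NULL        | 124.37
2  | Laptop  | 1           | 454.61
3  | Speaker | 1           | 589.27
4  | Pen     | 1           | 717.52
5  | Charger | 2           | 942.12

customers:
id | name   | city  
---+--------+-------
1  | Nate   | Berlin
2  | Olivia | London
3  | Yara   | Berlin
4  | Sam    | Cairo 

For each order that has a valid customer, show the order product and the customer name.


INNER JOIN keeps only orders rows whose customer_id matches an id in customers. Walk through each order:
  - order 1 (Webcam): customer_id=NULL, no match -> dropped
  - order 2 (Laptop): customer_id=1 -> matches Nate
  - order 3 (Speaker): customer_id=1 -> matches Nate
  - order 4 (Pen): customer_id=1 -> matches Nate
  - order 5 (Charger): customer_id=2 -> matches Olivia
So 1 of 5 rows is dropped.

SQL:
SELECT a.product, b.name AS customer
FROM orders a
INNER JOIN customers b ON a.customer_id = b.id

Result:
product | customer
--------+---------
Laptop  | Nate    
Speaker | Nate    
Pen     | Nate    
Charger | Olivia  


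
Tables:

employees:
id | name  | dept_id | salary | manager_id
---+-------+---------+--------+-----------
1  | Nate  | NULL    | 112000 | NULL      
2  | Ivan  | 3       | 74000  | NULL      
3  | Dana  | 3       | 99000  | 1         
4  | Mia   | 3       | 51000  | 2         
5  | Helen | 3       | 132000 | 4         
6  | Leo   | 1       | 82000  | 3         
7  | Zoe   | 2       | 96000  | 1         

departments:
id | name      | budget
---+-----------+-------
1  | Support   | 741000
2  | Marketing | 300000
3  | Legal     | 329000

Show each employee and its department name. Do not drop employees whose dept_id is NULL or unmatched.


LEFT JOIN keeps every row from employees (the left table); where dept_id has no match in departments, the department columns become NULL. Walk through each employee:
  - employee 1 (Nate): dept_id=NULL, no match -> kept with NULL
  - employee 2 (Ivan): dept_id=3 -> matches Legal
  - employee 3 (Dana): dept_id=3 -> matches Legal
  - employee 4 (Mia): dept_id=3 -> matches Legal
  - employee 5 (Helen): dept_id=3 -> matches Legal
  - employee 6 (Leo): dept_id=1 -> matches Support
  - employee 7 (Zoe): dept_id=2 -> matches Marketing
All 7 rows appear; 1 has NULL department.

SQL:
SELECT a.name, b.name AS department
FROM employees a
LEFT JOIN departments b ON a.dept_id = b.id

Result:
name  | department
------+-----------
Nate  | NULL      
Ivan  | Legal     
Dana  | Legal     
Mia   | Legal     
Helen | Legal     
Leo   | Support   
Zoe   | Marketing 


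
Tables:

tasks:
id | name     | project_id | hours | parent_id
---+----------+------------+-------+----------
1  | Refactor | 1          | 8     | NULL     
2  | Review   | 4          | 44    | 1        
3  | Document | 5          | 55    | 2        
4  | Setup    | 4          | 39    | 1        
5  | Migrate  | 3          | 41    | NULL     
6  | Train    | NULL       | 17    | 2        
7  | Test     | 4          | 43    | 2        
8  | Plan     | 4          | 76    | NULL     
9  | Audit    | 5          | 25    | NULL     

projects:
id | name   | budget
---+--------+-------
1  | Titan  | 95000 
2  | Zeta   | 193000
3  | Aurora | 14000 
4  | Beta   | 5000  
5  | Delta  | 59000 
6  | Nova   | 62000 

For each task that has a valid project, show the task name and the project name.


INNER JOIN keeps only tasks rows whose project_id matches an id in projects. Walk through each task:
  - task 1 (Refactor): project_id=1 -> matches Titan
  - task 2 (Review): project_id=4 -> matches Beta
  - task 3 (Document): project_id=5 -> matches Delta
  - task 4 (Setup): project_id=4 -> matches Beta
  - task 5 (Migrate): project_id=3 -> matches Aurora
  - task 6 (Train): project_id=NULL, no match -> dropped
  - task 7 (Test): project_id=4 -> matches Beta
  - task 8 (Plan): project_id=4 -> matches Beta
  - task 9 (Audit): project_id=5 -> matches Delta
So 1 of 9 rows is dropped.

SQL:
SELECT a.name, b.name AS project
FROM tasks a
INNER JOIN projects b ON a.project_id = b.id

Result:
name     | project
---------+--------
Refactor | Titan  
Review   | Beta   
Document | Delta  
Setup    | Beta   
Migrate  | Aurora 
Test     | Beta   
Plan     | Beta   
Audit    | Delta  


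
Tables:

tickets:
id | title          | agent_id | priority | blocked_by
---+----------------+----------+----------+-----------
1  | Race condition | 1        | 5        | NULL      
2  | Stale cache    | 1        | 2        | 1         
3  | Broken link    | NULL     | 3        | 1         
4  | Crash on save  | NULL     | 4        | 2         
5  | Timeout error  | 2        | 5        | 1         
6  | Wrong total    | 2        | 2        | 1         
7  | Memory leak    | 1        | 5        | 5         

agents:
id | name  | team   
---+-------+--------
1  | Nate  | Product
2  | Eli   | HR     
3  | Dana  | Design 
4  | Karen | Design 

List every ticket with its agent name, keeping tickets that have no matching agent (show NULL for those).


LEFT JOIN keeps every row from tickets (the left table); where agent_id has no match in agents, the agent columns become NULL. Walk through each ticket:
  - ticket 1 (Race condition): agent_id=1 -> matches Nate
  - ticket 2 (Stale cache): agent_id=1 -> matches Nate
  - ticket 3 (Broken link): agent_id=NULL, no match -> kept with NULL
  - ticket 4 (Crash on save): agent_id=NULL, no match -> kept with NULL
  - ticket 5 (Timeout error): agent_id=2 -> matches Eli
  - ticket 6 (Wrong total): agent_id=2 -> matches Eli
  - ticket 7 (Memory leak): agent_id=1 -> matches Nate
All 7 rows appear; 2 have NULL agent.

SQL:
SELECT a.title, b.name AS agent
FROM tickets a
LEFT JOIN agents b ON a.agent_id = b.id

Result:
title          | agent
---------------+------
Race condition | Nate 
Stale cache    | Nate 
Broken link    | NULL 
Crash on save  | NULL 
Timeout error  | Eli  
Wrong total    | Eli  
Memory leak    | Nate 


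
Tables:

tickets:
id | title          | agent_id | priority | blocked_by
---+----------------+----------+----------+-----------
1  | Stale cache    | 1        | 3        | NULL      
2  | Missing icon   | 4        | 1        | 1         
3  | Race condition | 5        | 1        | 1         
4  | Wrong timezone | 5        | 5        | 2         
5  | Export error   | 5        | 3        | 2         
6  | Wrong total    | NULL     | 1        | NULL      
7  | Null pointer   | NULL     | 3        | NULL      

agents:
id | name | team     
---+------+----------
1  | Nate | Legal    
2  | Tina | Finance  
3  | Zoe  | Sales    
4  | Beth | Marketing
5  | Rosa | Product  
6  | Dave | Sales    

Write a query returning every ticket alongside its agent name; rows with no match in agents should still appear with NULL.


LEFT JOIN keeps every row from tickets (the left table); where agent_id has no match in agents, the agent columns become NULL. Walk through each ticket:
  - ticket 1 (Stale cache): agent_id=1 -> matches Nate
  - ticket 2 (Missing icon): agent_id=4 -> matches Beth
  - ticket 3 (Race condition): agent_id=5 -> matches Rosa
  - ticket 4 (Wrong timezone): agent_id=5 -> matches Rosa
  - ticket 5 (Export error): agent_id=5 -> matches Rosa
  - ticket 6 (Wrong total): agent_id=NULL, no match -> kept with NULL
  - ticket 7 (Null pointer): agent_id=NULL, no match -> kept with NULL
All 7 rows appear; 2 have NULL agent.

SQL:
SELECT a.title, b.name AS agent
FROM tickets a
LEFT JOIN agents b ON a.agent_id = b.id

Result:
title          | agent
---------------+------
Stale cache    | Nate 
Missing icon   | Beth 
Race condition | Rosa 
Wrong timezone | Rosa 
Export error   | Rosa 
Wrong total    | NULL 
Null pointer   | NULL 


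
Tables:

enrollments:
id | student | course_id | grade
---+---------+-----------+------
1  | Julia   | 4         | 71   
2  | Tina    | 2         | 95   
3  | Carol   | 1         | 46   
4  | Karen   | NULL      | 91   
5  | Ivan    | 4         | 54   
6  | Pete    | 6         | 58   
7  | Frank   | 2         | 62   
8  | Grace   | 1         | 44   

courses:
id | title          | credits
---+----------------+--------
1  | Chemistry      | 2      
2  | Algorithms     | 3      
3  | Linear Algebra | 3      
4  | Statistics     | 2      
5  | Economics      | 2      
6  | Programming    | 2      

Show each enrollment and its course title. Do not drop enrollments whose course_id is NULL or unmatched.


LEFT JOIN keeps every row from enrollments (the left table); where course_id has no match in courses, the course columns become NULL. Walk through each enrollment:
  - enrollment 1 (Julia): course_id=4 -> matches Statistics
  - enrollment 2 (Tina): course_id=2 -> matches Algorithms
  - enrollment 3 (Carol): course_id=1 -> matches Chemistry
  - enrollment 4 (Karen): course_id=NULL, no match -> kept with NULL
  - enrollment 5 (Ivan): course_id=4 -> matches Statistics
  - enrollment 6 (Pete): course_id=6 -> matches Programming
  - enrollment 7 (Frank): course_id=2 -> matches Algorithms
  - enrollment 8 (Grace): course_id=1 -> matches Chemistry
All 8 rows appear; 1 has NULL course.

SQL:
SELECT a.student, b.title AS course
FROM enrollments a
LEFT JOIN courses b ON a.course_id = b.id

Result:
student | course     
--------+------------
Julia   | Statistics 
Tina    | Algorithms 
Carol   | Chemistry  
Karen   | NULL       
Ivan    | Statistics 
Pete    | Programming
Frank   | Algorithms 
Grace   | Chemistry  


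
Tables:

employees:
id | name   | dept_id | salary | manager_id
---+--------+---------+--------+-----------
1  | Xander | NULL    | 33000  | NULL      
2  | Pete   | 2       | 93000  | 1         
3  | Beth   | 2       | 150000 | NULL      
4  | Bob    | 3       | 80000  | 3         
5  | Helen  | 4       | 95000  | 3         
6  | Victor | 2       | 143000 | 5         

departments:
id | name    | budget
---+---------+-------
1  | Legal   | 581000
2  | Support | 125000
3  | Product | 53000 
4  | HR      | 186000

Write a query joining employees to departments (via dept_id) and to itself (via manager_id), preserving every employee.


Two LEFT JOINs from the same base table employees: one to departments via dept_id, one to employees itself via manager_id. Both are LEFT so every employee is preserved.
Match against departments:
  - employee 1 (Xander): dept_id=NULL, no match -> kept with NULL
  - employee 2 (Pete): dept_id=2 -> matches Support
  - employee 3 (Beth): dept_id=2 -> matches Support
  - employee 4 (Bob): dept_id=3 -> matches Product
  - employee 5 (Helen): dept_id=4 -> matches HR
  - employee 6 (Victor): dept_id=2 -> matches Support
Match against employees (self):
  - employee 1 (Xander): manager_id=NULL -> NULL
  - employee 2 (Pete): manager_id=1 -> Xander
  - employee 3 (Beth): manager_id=NULL -> NULL
  - employee 4 (Bob): manager_id=3 -> Beth
  - employee 5 (Helen): manager_id=3 -> Beth
  - employee 6 (Victor): manager_id=5 -> Helen

SQL:
SELECT a.name, b.name AS department, c.name AS manager
FROM employees a
LEFT JOIN departments b ON a.dept_id = b.id
LEFT JOIN employees c ON a.manager_id = c.id

Result:
name   | department | manager
-------+------------+--------
Xander | NULL       | NULL   
Pete   | Support    | Xander 
Beth   | Support    | NULL   
Bob    | Product    | Beth   
Helen  | HR         | Beth   
Victor | Support    | Helen  


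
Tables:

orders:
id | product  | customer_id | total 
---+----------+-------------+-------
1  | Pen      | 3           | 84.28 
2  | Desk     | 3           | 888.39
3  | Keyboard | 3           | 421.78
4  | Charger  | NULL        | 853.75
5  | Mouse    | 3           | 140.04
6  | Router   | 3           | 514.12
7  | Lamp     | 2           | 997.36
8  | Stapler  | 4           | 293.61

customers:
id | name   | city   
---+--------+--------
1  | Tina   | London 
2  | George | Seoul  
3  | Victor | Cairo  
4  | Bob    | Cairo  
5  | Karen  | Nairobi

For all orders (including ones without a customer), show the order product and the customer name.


LEFT JOIN keeps every row from orders (the left table); where customer_id has no match in customers, the customer columns become NULL. Walk through each order:
  - order 1 (Pen): customer_id=3 -> matches Victor
  - order 2 (Desk): customer_id=3 -> matches Victor
  - order 3 (Keyboard): customer_id=3 -> matches Victor
  - order 4 (Charger): customer_id=NULL, no match -> kept with NULL
  - order 5 (Mouse): customer_id=3 -> matches Victor
  - order 6 (Router): customer_id=3 -> matches Victor
  - order 7 (Lamp): customer_id=2 -> matches George
  - order 8 (Stapler): customer_id=4 -> matches Bob
All 8 rows appear; 1 has NULL customer.

SQL:
SELECT a.product, b.name AS customer
FROM orders a
LEFT JOIN customers b ON a.customer_id = b.id

Result:
product  | customer
---------+---------
Pen      | Victor  
Desk     | Victor  
Keyboard | Victor  
Charger  | NULL    
Mouse    | Victor  
Router   | Victor  
Lamp     | George  
Stapler  | Bob     


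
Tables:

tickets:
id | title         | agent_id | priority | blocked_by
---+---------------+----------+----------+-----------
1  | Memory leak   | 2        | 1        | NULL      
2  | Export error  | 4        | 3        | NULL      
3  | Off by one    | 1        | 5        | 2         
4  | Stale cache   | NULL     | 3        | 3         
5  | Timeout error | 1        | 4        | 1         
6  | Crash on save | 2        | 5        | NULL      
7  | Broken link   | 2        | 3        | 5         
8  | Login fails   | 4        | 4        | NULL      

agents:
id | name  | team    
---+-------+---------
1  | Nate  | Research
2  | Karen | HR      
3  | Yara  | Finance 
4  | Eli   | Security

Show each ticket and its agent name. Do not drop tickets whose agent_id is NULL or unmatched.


LEFT JOIN keeps every row from tickets (the left table); where agent_id has no match in agents, the agent columns become NULL. Walk through each ticket:
  - ticket 1 (Memory leak): agent_id=2 -> matches Karen
  - ticket 2 (Export error): agent_id=4 -> matches Eli
  - ticket 3 (Off by one): agent_id=1 -> matches Nate
  - ticket 4 (Stale cache): agent_id=NULL, no match -> kept with NULL
  - ticket 5 (Timeout error): agent_id=1 -> matches Nate
  - ticket 6 (Crash on save): agent_id=2 -> matches Karen
  - ticket 7 (Broken link): agent_id=2 -> matches Karen
  - ticket 8 (Login fails): agent_id=4 -> matches Eli
All 8 rows appear; 1 has NULL agent.

SQL:
SELECT a.title, b.name AS agent
FROM tickets a
LEFT JOIN agents b ON a.agent_id = b.id

Result:
title         | agent
--------------+------
Memory leak   | Karen
Export error  | Eli  
Off by one    | Nate 
Stale cache   | NULL 
Timeout error | Nate 
Crash on save | Karen
Broken link   | Karen
Login fails   | Eli  


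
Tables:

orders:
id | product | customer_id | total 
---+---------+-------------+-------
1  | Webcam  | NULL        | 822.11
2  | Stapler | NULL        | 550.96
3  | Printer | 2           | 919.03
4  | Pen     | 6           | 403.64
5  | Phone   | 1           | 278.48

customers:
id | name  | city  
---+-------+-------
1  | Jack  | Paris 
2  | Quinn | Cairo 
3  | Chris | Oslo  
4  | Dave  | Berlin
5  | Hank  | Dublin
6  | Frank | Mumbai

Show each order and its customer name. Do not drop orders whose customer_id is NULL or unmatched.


LEFT JOIN keeps every row from orders (the left table); where customer_id has no match in customers, the customer columns become NULL. Walk through each order:
  - order 1 (Webcam): customer_id=NULL, no match -> kept with NULL
  - order 2 (Stapler): customer_id=NULL, no match -> kept with NULL
  - order 3 (Printer): customer_id=2 -> matches Quinn
  - order 4 (Pen): customer_id=6 -> matches Frank
  - order 5 (Phone): customer_id=1 -> matches Jack
All 5 rows appear; 2 have NULL customer.

SQL:
SELECT a.product, b.name AS customer
FROM orders a
LEFT JOIN customers b ON a.customer_id = b.id

Result:
product | customer
--------+---------
Webcam  | NULL    
Stapler | NULL    
Printer | Quinn   
Pen     | Frank   
Phone   | Jack    


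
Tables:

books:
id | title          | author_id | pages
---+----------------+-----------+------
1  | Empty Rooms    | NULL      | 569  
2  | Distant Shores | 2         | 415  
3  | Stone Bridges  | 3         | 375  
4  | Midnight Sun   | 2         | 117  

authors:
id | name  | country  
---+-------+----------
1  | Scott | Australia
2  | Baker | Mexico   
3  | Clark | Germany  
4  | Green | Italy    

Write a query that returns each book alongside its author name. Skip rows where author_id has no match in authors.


INNER JOIN keeps only books rows whose author_id matches an id in authors. Walk through each book:
  - book 1 (Empty Rooms): author_id=NULL, no match -> dropped
  - book 2 (Distant Shores): author_id=2 -> matches Baker
  - book 3 (Stone Bridges): author_id=3 -> matches Clark
  - book 4 (Midnight Sun): author_id=2 -> matches Baker
So 1 of 4 rows is dropped.

SQL:
SELECT a.title, b.name AS author
FROM books a
INNER JOIN authors b ON a.author_id = b.id

Result:
title          | author
---------------+-------
Distant Shores | Baker 
Stone Bridges  | Clark 
Midnight Sun   | Baker 
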